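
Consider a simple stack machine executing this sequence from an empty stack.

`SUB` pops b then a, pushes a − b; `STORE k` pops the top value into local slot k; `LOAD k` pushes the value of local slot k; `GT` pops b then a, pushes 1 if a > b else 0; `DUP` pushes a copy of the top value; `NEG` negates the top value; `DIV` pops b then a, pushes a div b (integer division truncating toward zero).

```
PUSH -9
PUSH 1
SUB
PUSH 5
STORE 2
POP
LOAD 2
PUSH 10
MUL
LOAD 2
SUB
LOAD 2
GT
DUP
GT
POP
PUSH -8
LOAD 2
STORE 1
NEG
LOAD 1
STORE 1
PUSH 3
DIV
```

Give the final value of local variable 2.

5

PUSH -9 : -9
PUSH 1  : -9 1
SUB     : -10
PUSH 5  : -10 5
STORE 2 : -10
POP     : (empty)
LOAD 2  : 5
PUSH 10 : 5 10
MUL     : 50
LOAD 2  : 50 5
SUB     : 45
LOAD 2  : 45 5
GT      : 1
DUP     : 1 1
GT      : 0
POP     : (empty)
PUSH -8 : -8
LOAD 2  : -8 5
STORE 1 : -8
NEG     : 8
LOAD 1  : 8 5
STORE 1 : 8
PUSH 3  : 8 3
DIV     : 2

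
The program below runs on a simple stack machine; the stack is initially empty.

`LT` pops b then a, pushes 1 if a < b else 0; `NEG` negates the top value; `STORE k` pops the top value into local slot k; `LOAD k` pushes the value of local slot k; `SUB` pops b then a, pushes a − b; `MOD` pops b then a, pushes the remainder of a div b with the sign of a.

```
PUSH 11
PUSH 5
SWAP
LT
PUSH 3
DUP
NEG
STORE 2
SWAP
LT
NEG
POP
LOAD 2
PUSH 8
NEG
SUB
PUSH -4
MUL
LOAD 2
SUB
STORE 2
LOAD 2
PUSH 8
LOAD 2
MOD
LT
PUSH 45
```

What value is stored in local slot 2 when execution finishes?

-17

PUSH 11  [11]
PUSH 5   [11, 5]
SWAP     [5, 11]
LT       [1]
PUSH 3   [1, 3]
DUP      [1, 3, 3]
NEG      [1, 3, -3]
STORE 2  [1, 3]
SWAP     [3, 1]
LT       [0]
NEG      [0]
POP      []
LOAD 2   [-3]
PUSH 8   [-3, 8]
NEG      [-3, -8]
SUB      [5]
PUSH -4  [5, -4]
MUL      [-20]
LOAD 2   [-20, -3]
SUB      [-17]
STORE 2  []
LOAD 2   [-17]
PUSH 8   [-17, 8]
LOAD 2   [-17, 8, -17]
MOD      [-17, 8]
LT       [1]
PUSH 45  [1, 45]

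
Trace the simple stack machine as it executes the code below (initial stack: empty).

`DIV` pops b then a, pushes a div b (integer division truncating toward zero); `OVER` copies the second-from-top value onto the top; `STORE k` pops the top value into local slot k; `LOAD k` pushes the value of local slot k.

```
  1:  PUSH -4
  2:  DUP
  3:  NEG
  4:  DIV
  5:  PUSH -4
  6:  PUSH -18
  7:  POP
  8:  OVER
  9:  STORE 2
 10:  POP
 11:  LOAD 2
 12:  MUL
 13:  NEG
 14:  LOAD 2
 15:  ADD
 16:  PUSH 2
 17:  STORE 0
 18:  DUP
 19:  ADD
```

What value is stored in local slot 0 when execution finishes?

PUSH -4  -> -4
DUP      -> -4 -4
NEG      -> -4 4
DIV      -> -1
PUSH -4  -> -1 -4
PUSH -18 -> -1 -4 -18
POP      -> -1 -4
OVER     -> -1 -4 -1
STORE 2  -> -1 -4
POP      -> -1
LOAD 2   -> -1 -1
MUL      -> 1
NEG      -> -1
LOAD 2   -> -1 -1
ADD      -> -2
PUSH 2   -> -2 2
STORE 0  -> -2
DUP      -> -2 -2
ADD      -> -4

2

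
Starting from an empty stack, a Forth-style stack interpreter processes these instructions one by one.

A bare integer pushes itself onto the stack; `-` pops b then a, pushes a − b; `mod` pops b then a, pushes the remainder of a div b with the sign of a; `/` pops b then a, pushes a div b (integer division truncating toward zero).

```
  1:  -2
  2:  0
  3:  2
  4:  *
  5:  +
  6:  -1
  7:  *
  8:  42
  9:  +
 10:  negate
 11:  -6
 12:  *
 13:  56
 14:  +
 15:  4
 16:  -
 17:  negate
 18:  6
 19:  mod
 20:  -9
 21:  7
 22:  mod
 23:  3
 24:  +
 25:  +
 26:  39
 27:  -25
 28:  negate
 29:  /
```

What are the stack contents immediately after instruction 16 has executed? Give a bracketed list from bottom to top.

[316]

-2     : [-2]
0      : [-2, 0]
2      : [-2, 0, 2]
*      : [-2, 0]
+      : [-2]
-1     : [-2, -1]
*      : [2]
42     : [2, 42]
+      : [44]
negate : [-44]
-6     : [-44, -6]
*      : [264]
56     : [264, 56]
+      : [320]
4      : [320, 4]
-      : [316]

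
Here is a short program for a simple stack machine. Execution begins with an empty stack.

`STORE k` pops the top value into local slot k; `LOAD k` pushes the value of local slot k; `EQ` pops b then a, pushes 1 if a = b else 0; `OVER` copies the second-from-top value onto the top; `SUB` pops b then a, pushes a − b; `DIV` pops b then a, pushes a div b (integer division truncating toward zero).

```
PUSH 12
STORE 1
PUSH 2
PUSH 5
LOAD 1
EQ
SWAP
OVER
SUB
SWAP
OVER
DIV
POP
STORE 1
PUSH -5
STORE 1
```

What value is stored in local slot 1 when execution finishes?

PUSH 12 -> 12
STORE 1 -> (empty)
PUSH 2  -> 2
PUSH 5  -> 2 5
LOAD 1  -> 2 5 12
EQ      -> 2 0
SWAP    -> 0 2
OVER    -> 0 2 0
SUB     -> 0 2
SWAP    -> 2 0
OVER    -> 2 0 2
DIV     -> 2 0
POP     -> 2
STORE 1 -> (empty)
PUSH -5 -> -5
STORE 1 -> (empty)

-5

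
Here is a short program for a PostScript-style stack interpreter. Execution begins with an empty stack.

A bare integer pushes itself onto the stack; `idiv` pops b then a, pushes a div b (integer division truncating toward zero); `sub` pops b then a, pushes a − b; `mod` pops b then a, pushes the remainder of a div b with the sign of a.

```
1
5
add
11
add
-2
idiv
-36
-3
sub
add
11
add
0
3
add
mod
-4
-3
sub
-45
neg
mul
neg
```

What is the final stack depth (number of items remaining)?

2

1    : 1
5    : 1 5
add  : 6
11   : 6 11
add  : 17
-2   : 17 -2
idiv : -8
-36  : -8 -36
-3   : -8 -36 -3
sub  : -8 -33
add  : -41
11   : -41 11
add  : -30
0    : -30 0
3    : -30 0 3
add  : -30 3
mod  : 0
-4   : 0 -4
-3   : 0 -4 -3
sub  : 0 -1
-45  : 0 -1 -45
neg  : 0 -1 45
mul  : 0 -45
neg  : 0 45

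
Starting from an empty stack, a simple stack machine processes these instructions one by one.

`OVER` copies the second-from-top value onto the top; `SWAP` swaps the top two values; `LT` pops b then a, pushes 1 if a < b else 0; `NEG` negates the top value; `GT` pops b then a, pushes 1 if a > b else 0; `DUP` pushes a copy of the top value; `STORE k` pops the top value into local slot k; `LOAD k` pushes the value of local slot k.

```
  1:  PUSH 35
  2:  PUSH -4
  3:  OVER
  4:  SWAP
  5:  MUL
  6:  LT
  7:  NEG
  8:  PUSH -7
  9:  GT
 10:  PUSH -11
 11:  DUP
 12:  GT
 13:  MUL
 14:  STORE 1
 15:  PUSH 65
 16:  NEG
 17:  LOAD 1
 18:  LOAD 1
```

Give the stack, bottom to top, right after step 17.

[-65, 0]

PUSH 35  : [35]
PUSH -4  : [35, -4]
OVER     : [35, -4, 35]
SWAP     : [35, 35, -4]
MUL      : [35, -140]
LT       : [0]
NEG      : [0]
PUSH -7  : [0, -7]
GT       : [1]
PUSH -11 : [1, -11]
DUP      : [1, -11, -11]
GT       : [1, 0]
MUL      : [0]
STORE 1  : []
PUSH 65  : [65]
NEG      : [-65]
LOAD 1   : [-65, 0]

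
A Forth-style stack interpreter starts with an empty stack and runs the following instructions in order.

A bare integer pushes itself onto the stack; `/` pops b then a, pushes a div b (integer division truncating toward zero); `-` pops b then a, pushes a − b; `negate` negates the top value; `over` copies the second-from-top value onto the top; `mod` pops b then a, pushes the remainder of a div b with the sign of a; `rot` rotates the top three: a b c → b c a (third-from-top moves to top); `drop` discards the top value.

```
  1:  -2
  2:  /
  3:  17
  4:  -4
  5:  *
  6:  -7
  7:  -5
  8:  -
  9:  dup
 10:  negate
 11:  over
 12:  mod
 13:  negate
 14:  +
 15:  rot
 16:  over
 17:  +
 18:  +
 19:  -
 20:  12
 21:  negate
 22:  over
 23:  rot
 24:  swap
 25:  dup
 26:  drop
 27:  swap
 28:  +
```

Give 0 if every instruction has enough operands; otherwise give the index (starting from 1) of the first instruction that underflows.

2

-2 -> -2
/  — needs 2 operands, stack has 1 → underflow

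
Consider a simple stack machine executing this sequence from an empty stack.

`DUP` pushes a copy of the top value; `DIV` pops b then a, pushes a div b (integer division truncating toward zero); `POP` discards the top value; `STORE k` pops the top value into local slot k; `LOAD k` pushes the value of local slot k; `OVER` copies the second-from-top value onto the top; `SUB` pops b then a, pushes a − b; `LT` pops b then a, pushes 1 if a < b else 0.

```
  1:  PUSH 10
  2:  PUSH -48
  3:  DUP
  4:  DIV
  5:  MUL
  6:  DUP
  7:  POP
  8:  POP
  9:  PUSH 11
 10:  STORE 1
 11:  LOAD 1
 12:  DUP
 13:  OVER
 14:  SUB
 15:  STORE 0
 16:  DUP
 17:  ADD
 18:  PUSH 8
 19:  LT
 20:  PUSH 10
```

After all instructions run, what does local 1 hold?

PUSH 10  → [10]
PUSH -48 → [10, -48]
DUP      → [10, -48, -48]
DIV      → [10, 1]
MUL      → [10]
DUP      → [10, 10]
POP      → [10]
POP      → []
PUSH 11  → [11]
STORE 1  → []
LOAD 1   → [11]
DUP      → [11, 11]
OVER     → [11, 11, 11]
SUB      → [11, 0]
STORE 0  → [11]
DUP      → [11, 11]
ADD      → [22]
PUSH 8   → [22, 8]
LT       → [0]
PUSH 10  → [0, 10]

11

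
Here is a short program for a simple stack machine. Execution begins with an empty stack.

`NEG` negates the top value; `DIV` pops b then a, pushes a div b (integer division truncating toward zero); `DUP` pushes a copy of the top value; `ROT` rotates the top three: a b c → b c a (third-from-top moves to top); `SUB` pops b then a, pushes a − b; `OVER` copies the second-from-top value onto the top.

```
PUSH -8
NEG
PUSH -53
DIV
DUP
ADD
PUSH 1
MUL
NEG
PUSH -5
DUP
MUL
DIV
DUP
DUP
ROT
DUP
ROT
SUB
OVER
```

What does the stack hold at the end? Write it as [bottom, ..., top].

[0, 0, 0, 0]

PUSH -8  : -8
NEG      : 8
PUSH -53 : 8 -53
DIV      : 0
DUP      : 0 0
ADD      : 0
PUSH 1   : 0 1
MUL      : 0
NEG      : 0
PUSH -5  : 0 -5
DUP      : 0 -5 -5
MUL      : 0 25
DIV      : 0
DUP      : 0 0
DUP      : 0 0 0
ROT      : 0 0 0
DUP      : 0 0 0 0
ROT      : 0 0 0 0
SUB      : 0 0 0
OVER     : 0 0 0 0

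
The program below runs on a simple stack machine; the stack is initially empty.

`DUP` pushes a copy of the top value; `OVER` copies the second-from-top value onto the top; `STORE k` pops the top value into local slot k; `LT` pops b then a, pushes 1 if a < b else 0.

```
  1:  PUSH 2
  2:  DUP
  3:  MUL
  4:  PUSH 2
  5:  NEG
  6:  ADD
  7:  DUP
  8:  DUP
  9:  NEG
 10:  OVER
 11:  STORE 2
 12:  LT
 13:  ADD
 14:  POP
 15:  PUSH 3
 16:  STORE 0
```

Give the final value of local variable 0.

3

PUSH 2   [2]
DUP      [2, 2]
MUL      [4]
PUSH 2   [4, 2]
NEG      [4, -2]
ADD      [2]
DUP      [2, 2]
DUP      [2, 2, 2]
NEG      [2, 2, -2]
OVER     [2, 2, -2, 2]
STORE 2  [2, 2, -2]
LT       [2, 0]
ADD      [2]
POP      []
PUSH 3   [3]
STORE 0  []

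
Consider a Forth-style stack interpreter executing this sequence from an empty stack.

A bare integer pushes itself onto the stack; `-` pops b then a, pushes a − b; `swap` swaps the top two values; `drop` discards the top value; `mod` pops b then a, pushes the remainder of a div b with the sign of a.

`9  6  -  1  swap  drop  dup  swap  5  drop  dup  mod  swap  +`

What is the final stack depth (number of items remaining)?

1

9    -> 9
6    -> 9 6
-    -> 3
1    -> 3 1
swap -> 1 3
drop -> 1
dup  -> 1 1
swap -> 1 1
5    -> 1 1 5
drop -> 1 1
dup  -> 1 1 1
mod  -> 1 0
swap -> 0 1
+    -> 1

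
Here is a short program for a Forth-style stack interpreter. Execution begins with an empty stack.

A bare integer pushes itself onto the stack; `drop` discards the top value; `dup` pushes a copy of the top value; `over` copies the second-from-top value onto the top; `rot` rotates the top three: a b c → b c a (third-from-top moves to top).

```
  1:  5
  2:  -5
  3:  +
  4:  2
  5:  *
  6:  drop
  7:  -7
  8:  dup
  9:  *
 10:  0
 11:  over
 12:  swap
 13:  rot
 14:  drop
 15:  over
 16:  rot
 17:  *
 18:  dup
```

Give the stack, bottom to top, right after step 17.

5    -> [5]
-5   -> [5, -5]
+    -> [0]
2    -> [0, 2]
*    -> [0]
drop -> []
-7   -> [-7]
dup  -> [-7, -7]
*    -> [49]
0    -> [49, 0]
over -> [49, 0, 49]
swap -> [49, 49, 0]
rot  -> [49, 0, 49]
drop -> [49, 0]
over -> [49, 0, 49]
rot  -> [0, 49, 49]
*    -> [0, 2401]

[0, 2401]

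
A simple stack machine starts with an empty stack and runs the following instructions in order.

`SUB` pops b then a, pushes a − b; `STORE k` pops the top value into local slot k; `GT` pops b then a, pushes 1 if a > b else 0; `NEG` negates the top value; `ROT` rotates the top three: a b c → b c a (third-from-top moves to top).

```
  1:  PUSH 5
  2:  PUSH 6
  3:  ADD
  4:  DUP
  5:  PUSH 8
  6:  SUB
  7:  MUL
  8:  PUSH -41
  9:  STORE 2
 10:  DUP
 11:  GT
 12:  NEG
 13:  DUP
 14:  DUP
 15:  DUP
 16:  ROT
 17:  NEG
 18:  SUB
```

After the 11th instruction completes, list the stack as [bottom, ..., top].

[0]

PUSH 5   → [5]
PUSH 6   → [5, 6]
ADD      → [11]
DUP      → [11, 11]
PUSH 8   → [11, 11, 8]
SUB      → [11, 3]
MUL      → [33]
PUSH -41 → [33, -41]
STORE 2  → [33]
DUP      → [33, 33]
GT       → [0]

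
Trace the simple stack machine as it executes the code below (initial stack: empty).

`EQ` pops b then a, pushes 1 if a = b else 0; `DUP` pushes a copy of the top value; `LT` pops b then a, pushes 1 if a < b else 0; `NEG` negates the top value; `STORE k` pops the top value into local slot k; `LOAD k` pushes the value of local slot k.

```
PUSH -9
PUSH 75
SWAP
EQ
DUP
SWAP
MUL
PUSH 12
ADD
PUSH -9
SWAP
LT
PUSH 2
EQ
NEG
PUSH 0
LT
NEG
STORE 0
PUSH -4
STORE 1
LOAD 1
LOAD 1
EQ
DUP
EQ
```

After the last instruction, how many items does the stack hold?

PUSH -9 → [-9]
PUSH 75 → [-9, 75]
SWAP    → [75, -9]
EQ      → [0]
DUP     → [0, 0]
SWAP    → [0, 0]
MUL     → [0]
PUSH 12 → [0, 12]
ADD     → [12]
PUSH -9 → [12, -9]
SWAP    → [-9, 12]
LT      → [1]
PUSH 2  → [1, 2]
EQ      → [0]
NEG     → [0]
PUSH 0  → [0, 0]
LT      → [0]
NEG     → [0]
STORE 0 → []
PUSH -4 → [-4]
STORE 1 → []
LOAD 1  → [-4]
LOAD 1  → [-4, -4]
EQ      → [1]
DUP     → [1, 1]
EQ      → [1]

1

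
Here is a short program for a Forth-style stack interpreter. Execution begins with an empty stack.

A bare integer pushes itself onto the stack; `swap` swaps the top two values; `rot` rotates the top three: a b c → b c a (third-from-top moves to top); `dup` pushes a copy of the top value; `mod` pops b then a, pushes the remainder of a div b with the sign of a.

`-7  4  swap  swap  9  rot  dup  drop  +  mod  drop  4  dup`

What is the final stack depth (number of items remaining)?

2

-7   → [-7]
4    → [-7, 4]
swap → [4, -7]
swap → [-7, 4]
9    → [-7, 4, 9]
rot  → [4, 9, -7]
dup  → [4, 9, -7, -7]
drop → [4, 9, -7]
+    → [4, 2]
mod  → [0]
drop → []
4    → [4]
dup  → [4, 4]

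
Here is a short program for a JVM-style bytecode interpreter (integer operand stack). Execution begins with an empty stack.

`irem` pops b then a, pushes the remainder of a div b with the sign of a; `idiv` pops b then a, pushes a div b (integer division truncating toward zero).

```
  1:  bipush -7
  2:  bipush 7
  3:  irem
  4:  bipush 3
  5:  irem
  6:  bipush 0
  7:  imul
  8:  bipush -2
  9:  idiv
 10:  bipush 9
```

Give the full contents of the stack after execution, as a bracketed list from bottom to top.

bipush -7 : -7
bipush 7  : -7 7
irem      : 0
bipush 3  : 0 3
irem      : 0
bipush 0  : 0 0
imul      : 0
bipush -2 : 0 -2
idiv      : 0
bipush 9  : 0 9

[0, 9]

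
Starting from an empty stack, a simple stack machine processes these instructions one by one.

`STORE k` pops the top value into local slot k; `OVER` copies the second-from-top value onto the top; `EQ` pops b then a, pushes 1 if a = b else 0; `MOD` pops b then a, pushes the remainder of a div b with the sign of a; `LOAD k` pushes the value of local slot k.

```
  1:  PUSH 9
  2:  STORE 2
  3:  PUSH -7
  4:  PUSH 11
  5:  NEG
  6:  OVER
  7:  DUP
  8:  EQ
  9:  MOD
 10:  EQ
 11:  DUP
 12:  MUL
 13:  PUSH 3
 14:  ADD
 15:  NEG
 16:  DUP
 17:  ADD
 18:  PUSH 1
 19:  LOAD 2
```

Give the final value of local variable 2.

9

PUSH 9  -> [9]
STORE 2 -> []
PUSH -7 -> [-7]
PUSH 11 -> [-7, 11]
NEG     -> [-7, -11]
OVER    -> [-7, -11, -7]
DUP     -> [-7, -11, -7, -7]
EQ      -> [-7, -11, 1]
MOD     -> [-7, 0]
EQ      -> [0]
DUP     -> [0, 0]
MUL     -> [0]
PUSH 3  -> [0, 3]
ADD     -> [3]
NEG     -> [-3]
DUP     -> [-3, -3]
ADD     -> [-6]
PUSH 1  -> [-6, 1]
LOAD 2  -> [-6, 1, 9]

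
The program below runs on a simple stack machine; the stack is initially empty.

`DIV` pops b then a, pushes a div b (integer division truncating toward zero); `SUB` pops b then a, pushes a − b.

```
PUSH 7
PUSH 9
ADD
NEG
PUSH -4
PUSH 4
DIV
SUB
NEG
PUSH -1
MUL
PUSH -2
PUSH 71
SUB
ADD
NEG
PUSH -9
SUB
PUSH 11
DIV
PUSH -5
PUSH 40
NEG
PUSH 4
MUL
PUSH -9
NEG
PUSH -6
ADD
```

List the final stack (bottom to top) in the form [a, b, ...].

PUSH 7  : [7]
PUSH 9  : [7, 9]
ADD     : [16]
NEG     : [-16]
PUSH -4 : [-16, -4]
PUSH 4  : [-16, -4, 4]
DIV     : [-16, -1]
SUB     : [-15]
NEG     : [15]
PUSH -1 : [15, -1]
MUL     : [-15]
PUSH -2 : [-15, -2]
PUSH 71 : [-15, -2, 71]
SUB     : [-15, -73]
ADD     : [-88]
NEG     : [88]
PUSH -9 : [88, -9]
SUB     : [97]
PUSH 11 : [97, 11]
DIV     : [8]
PUSH -5 : [8, -5]
PUSH 40 : [8, -5, 40]
NEG     : [8, -5, -40]
PUSH 4  : [8, -5, -40, 4]
MUL     : [8, -5, -160]
PUSH -9 : [8, -5, -160, -9]
NEG     : [8, -5, -160, 9]
PUSH -6 : [8, -5, -160, 9, -6]
ADD     : [8, -5, -160, 3]

[8, -5, -160, 3]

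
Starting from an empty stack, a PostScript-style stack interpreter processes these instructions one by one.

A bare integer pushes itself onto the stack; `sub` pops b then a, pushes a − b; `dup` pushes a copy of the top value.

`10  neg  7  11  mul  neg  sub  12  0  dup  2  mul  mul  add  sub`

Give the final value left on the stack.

55

10  -> [10]
neg -> [-10]
7   -> [-10, 7]
11  -> [-10, 7, 11]
mul -> [-10, 77]
neg -> [-10, -77]
sub -> [67]
12  -> [67, 12]
0   -> [67, 12, 0]
dup -> [67, 12, 0, 0]
2   -> [67, 12, 0, 0, 2]
mul -> [67, 12, 0, 0]
mul -> [67, 12, 0]
add -> [67, 12]
sub -> [55]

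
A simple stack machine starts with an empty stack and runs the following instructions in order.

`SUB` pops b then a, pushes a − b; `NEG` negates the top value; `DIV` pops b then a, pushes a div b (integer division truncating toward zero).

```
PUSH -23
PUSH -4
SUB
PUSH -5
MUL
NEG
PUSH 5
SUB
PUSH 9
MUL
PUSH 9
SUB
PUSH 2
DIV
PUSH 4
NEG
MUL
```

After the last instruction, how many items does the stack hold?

1

PUSH -23 -> [-23]
PUSH -4  -> [-23, -4]
SUB      -> [-19]
PUSH -5  -> [-19, -5]
MUL      -> [95]
NEG      -> [-95]
PUSH 5   -> [-95, 5]
SUB      -> [-100]
PUSH 9   -> [-100, 9]
MUL      -> [-900]
PUSH 9   -> [-900, 9]
SUB      -> [-909]
PUSH 2   -> [-909, 2]
DIV      -> [-454]
PUSH 4   -> [-454, 4]
NEG      -> [-454, -4]
MUL      -> [1816]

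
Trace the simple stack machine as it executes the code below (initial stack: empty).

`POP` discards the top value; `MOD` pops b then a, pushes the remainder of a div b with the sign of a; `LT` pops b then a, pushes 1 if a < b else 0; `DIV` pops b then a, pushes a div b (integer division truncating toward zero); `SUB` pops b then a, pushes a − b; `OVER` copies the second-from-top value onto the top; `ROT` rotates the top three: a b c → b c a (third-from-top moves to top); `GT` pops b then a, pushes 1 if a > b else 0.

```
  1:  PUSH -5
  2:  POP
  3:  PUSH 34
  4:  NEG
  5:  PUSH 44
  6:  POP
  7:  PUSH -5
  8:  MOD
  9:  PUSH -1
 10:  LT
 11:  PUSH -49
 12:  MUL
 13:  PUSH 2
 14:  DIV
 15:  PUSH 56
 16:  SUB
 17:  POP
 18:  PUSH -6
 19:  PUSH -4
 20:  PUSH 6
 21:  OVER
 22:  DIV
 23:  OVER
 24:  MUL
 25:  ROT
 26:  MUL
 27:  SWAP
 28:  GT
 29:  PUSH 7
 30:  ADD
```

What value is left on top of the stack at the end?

PUSH -5   [-5]
POP       []
PUSH 34   [34]
NEG       [-34]
PUSH 44   [-34, 44]
POP       [-34]
PUSH -5   [-34, -5]
MOD       [-4]
PUSH -1   [-4, -1]
LT        [1]
PUSH -49  [1, -49]
MUL       [-49]
PUSH 2    [-49, 2]
DIV       [-24]
PUSH 56   [-24, 56]
SUB       [-80]
POP       []
PUSH -6   [-6]
PUSH -4   [-6, -4]
PUSH 6    [-6, -4, 6]
OVER      [-6, -4, 6, -4]
DIV       [-6, -4, -1]
OVER      [-6, -4, -1, -4]
MUL       [-6, -4, 4]
ROT       [-4, 4, -6]
MUL       [-4, -24]
SWAP      [-24, -4]
GT        [0]
PUSH 7    [0, 7]
ADD       [7]

7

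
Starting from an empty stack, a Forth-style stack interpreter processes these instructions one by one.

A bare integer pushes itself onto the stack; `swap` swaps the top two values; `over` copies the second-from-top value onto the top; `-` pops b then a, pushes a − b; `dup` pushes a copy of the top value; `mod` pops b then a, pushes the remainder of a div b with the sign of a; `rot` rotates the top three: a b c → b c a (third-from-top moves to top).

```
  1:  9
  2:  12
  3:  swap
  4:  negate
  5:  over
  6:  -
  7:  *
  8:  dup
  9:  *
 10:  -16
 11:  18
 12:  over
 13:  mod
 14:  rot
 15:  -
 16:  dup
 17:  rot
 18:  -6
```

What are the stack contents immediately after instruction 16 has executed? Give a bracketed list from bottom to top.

[-16, -63502, -63502]

9      -> 9
12     -> 9 12
swap   -> 12 9
negate -> 12 -9
over   -> 12 -9 12
-      -> 12 -21
*      -> -252
dup    -> -252 -252
*      -> 63504
-16    -> 63504 -16
18     -> 63504 -16 18
over   -> 63504 -16 18 -16
mod    -> 63504 -16 2
rot    -> -16 2 63504
-      -> -16 -63502
dup    -> -16 -63502 -63502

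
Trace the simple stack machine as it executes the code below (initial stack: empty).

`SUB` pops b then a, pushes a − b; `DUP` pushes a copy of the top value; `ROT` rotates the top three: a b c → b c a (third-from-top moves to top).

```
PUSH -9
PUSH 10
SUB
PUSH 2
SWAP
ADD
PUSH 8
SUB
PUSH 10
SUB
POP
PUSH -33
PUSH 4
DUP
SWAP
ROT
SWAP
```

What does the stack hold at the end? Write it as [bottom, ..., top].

PUSH -9  : [-9]
PUSH 10  : [-9, 10]
SUB      : [-19]
PUSH 2   : [-19, 2]
SWAP     : [2, -19]
ADD      : [-17]
PUSH 8   : [-17, 8]
SUB      : [-25]
PUSH 10  : [-25, 10]
SUB      : [-35]
POP      : []
PUSH -33 : [-33]
PUSH 4   : [-33, 4]
DUP      : [-33, 4, 4]
SWAP     : [-33, 4, 4]
ROT      : [4, 4, -33]
SWAP     : [4, -33, 4]

[4, -33, 4]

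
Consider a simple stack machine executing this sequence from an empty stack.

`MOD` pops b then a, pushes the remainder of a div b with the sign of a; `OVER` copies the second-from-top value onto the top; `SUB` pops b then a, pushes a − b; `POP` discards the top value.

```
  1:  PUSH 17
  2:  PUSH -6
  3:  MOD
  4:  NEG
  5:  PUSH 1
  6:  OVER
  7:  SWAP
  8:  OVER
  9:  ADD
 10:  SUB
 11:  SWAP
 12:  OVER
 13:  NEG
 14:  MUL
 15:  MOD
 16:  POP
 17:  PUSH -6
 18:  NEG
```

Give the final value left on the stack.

6

PUSH 17  [17]
PUSH -6  [17, -6]
MOD      [5]
NEG      [-5]
PUSH 1   [-5, 1]
OVER     [-5, 1, -5]
SWAP     [-5, -5, 1]
OVER     [-5, -5, 1, -5]
ADD      [-5, -5, -4]
SUB      [-5, -1]
SWAP     [-1, -5]
OVER     [-1, -5, -1]
NEG      [-1, -5, 1]
MUL      [-1, -5]
MOD      [-1]
POP      []
PUSH -6  [-6]
NEG      [6]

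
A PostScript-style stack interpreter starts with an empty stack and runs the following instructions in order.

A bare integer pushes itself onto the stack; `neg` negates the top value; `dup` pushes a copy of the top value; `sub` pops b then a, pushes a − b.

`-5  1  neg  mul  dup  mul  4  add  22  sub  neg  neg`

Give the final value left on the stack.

-5  : -5
1   : -5 1
neg : -5 -1
mul : 5
dup : 5 5
mul : 25
4   : 25 4
add : 29
22  : 29 22
sub : 7
neg : -7
neg : 7

7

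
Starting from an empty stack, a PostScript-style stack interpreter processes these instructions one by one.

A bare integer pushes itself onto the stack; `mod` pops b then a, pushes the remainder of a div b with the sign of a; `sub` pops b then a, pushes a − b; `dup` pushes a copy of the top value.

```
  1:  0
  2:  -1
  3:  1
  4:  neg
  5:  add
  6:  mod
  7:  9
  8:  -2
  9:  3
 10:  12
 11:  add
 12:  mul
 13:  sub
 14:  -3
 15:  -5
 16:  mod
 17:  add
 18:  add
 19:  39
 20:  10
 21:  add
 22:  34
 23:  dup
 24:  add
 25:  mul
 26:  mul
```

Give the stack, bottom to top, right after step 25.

[36, 3332]

0   → 0
-1  → 0 -1
1   → 0 -1 1
neg → 0 -1 -1
add → 0 -2
mod → 0
9   → 0 9
-2  → 0 9 -2
3   → 0 9 -2 3
12  → 0 9 -2 3 12
add → 0 9 -2 15
mul → 0 9 -30
sub → 0 39
-3  → 0 39 -3
-5  → 0 39 -3 -5
mod → 0 39 -3
add → 0 36
add → 36
39  → 36 39
10  → 36 39 10
add → 36 49
34  → 36 49 34
dup → 36 49 34 34
add → 36 49 68
mul → 36 3332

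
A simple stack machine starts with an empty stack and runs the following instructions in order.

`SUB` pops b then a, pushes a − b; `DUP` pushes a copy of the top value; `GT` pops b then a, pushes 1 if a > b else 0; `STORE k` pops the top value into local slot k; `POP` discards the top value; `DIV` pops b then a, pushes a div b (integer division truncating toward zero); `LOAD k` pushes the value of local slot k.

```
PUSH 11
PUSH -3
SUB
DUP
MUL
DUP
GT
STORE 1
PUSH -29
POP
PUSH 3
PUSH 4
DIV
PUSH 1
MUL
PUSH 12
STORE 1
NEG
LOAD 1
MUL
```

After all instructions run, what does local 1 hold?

12

PUSH 11  : 11
PUSH -3  : 11 -3
SUB      : 14
DUP      : 14 14
MUL      : 196
DUP      : 196 196
GT       : 0
STORE 1  : (empty)
PUSH -29 : -29
POP      : (empty)
PUSH 3   : 3
PUSH 4   : 3 4
DIV      : 0
PUSH 1   : 0 1
MUL      : 0
PUSH 12  : 0 12
STORE 1  : 0
NEG      : 0
LOAD 1   : 0 12
MUL      : 0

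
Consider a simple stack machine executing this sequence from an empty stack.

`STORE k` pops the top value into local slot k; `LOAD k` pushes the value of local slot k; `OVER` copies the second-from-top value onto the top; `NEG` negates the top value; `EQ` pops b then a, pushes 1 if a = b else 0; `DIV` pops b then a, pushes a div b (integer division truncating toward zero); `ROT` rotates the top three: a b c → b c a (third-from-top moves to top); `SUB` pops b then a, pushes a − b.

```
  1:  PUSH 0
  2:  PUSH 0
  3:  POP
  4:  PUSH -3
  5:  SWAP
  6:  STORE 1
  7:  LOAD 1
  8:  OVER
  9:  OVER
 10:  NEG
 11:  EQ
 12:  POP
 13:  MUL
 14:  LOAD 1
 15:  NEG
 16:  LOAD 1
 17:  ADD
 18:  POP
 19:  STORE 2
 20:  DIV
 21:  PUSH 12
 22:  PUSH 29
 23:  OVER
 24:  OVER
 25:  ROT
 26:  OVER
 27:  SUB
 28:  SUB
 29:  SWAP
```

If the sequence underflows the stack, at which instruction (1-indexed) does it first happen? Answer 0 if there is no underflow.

PUSH 0  : [0]
PUSH 0  : [0, 0]
POP     : [0]
PUSH -3 : [0, -3]
SWAP    : [-3, 0]
STORE 1 : [-3]
LOAD 1  : [-3, 0]
OVER    : [-3, 0, -3]
OVER    : [-3, 0, -3, 0]
NEG     : [-3, 0, -3, 0]
EQ      : [-3, 0, 0]
POP     : [-3, 0]
MUL     : [0]
LOAD 1  : [0, 0]
NEG     : [0, 0]
LOAD 1  : [0, 0, 0]
ADD     : [0, 0]
POP     : [0]
STORE 2 : []
DIV  — needs 2 operands, stack has 0 → underflow

20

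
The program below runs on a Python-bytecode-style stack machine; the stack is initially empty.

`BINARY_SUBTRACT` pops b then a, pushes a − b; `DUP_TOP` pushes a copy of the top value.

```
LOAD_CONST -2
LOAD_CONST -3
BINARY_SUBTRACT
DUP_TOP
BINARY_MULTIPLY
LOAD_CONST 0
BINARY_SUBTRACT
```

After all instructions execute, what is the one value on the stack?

1

LOAD_CONST -2    -2
LOAD_CONST -3    -2 -3
BINARY_SUBTRACT  1
DUP_TOP          1 1
BINARY_MULTIPLY  1
LOAD_CONST 0     1 0
BINARY_SUBTRACT  1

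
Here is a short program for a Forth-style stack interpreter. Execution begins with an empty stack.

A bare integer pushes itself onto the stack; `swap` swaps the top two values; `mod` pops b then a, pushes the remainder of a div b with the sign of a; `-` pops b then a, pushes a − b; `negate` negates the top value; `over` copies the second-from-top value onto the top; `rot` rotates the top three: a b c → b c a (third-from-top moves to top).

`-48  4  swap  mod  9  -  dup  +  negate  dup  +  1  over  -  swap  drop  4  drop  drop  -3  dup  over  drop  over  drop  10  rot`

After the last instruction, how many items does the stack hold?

3

-48    -> [-48]
4      -> [-48, 4]
swap   -> [4, -48]
mod    -> [4]
9      -> [4, 9]
-      -> [-5]
dup    -> [-5, -5]
+      -> [-10]
negate -> [10]
dup    -> [10, 10]
+      -> [20]
1      -> [20, 1]
over   -> [20, 1, 20]
-      -> [20, -19]
swap   -> [-19, 20]
drop   -> [-19]
4      -> [-19, 4]
drop   -> [-19]
drop   -> []
-3     -> [-3]
dup    -> [-3, -3]
over   -> [-3, -3, -3]
drop   -> [-3, -3]
over   -> [-3, -3, -3]
drop   -> [-3, -3]
10     -> [-3, -3, 10]
rot    -> [-3, 10, -3]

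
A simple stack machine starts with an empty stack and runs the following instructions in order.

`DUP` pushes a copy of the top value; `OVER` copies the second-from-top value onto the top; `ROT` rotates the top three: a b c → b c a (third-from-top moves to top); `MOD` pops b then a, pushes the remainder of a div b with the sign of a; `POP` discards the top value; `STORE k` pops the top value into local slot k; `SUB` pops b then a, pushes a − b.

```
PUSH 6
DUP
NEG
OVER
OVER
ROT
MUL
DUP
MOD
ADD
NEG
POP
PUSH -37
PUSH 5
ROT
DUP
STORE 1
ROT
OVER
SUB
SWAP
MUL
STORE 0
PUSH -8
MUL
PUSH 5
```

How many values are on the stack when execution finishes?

2

PUSH 6   -> [6]
DUP      -> [6, 6]
NEG      -> [6, -6]
OVER     -> [6, -6, 6]
OVER     -> [6, -6, 6, -6]
ROT      -> [6, 6, -6, -6]
MUL      -> [6, 6, 36]
DUP      -> [6, 6, 36, 36]
MOD      -> [6, 6, 0]
ADD      -> [6, 6]
NEG      -> [6, -6]
POP      -> [6]
PUSH -37 -> [6, -37]
PUSH 5   -> [6, -37, 5]
ROT      -> [-37, 5, 6]
DUP      -> [-37, 5, 6, 6]
STORE 1  -> [-37, 5, 6]
ROT      -> [5, 6, -37]
OVER     -> [5, 6, -37, 6]
SUB      -> [5, 6, -43]
SWAP     -> [5, -43, 6]
MUL      -> [5, -258]
STORE 0  -> [5]
PUSH -8  -> [5, -8]
MUL      -> [-40]
PUSH 5   -> [-40, 5]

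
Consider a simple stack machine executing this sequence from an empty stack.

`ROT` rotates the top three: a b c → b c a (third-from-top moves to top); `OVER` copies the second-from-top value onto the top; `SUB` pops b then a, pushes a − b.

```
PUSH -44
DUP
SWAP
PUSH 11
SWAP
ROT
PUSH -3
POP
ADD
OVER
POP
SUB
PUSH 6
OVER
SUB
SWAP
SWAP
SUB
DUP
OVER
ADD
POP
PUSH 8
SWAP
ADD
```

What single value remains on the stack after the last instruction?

200

PUSH -44 -> -44
DUP      -> -44 -44
SWAP     -> -44 -44
PUSH 11  -> -44 -44 11
SWAP     -> -44 11 -44
ROT      -> 11 -44 -44
PUSH -3  -> 11 -44 -44 -3
POP      -> 11 -44 -44
ADD      -> 11 -88
OVER     -> 11 -88 11
POP      -> 11 -88
SUB      -> 99
PUSH 6   -> 99 6
OVER     -> 99 6 99
SUB      -> 99 -93
SWAP     -> -93 99
SWAP     -> 99 -93
SUB      -> 192
DUP      -> 192 192
OVER     -> 192 192 192
ADD      -> 192 384
POP      -> 192
PUSH 8   -> 192 8
SWAP     -> 8 192
ADD      -> 200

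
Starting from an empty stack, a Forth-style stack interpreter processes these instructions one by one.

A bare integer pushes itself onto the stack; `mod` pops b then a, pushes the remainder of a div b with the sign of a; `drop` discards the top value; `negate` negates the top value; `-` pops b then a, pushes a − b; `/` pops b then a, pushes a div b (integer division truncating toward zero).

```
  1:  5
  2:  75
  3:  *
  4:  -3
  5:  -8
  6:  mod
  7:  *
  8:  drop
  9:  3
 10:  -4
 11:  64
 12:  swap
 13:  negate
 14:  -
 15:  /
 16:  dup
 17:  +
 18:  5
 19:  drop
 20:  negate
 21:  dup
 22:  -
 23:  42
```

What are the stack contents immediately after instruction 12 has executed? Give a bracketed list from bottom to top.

5     [5]
75    [5, 75]
*     [375]
-3    [375, -3]
-8    [375, -3, -8]
mod   [375, -3]
*     [-1125]
drop  []
3     [3]
-4    [3, -4]
64    [3, -4, 64]
swap  [3, 64, -4]

[3, 64, -4]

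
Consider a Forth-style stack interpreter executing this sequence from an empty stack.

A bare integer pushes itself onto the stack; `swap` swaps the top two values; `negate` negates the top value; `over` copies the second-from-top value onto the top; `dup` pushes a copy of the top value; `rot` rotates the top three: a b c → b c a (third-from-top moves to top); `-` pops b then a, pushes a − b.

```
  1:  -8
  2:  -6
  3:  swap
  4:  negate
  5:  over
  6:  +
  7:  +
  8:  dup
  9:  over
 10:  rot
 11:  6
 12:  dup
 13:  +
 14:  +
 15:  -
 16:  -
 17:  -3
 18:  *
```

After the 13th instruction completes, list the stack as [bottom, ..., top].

-8      [-8]
-6      [-8, -6]
swap    [-6, -8]
negate  [-6, 8]
over    [-6, 8, -6]
+       [-6, 2]
+       [-4]
dup     [-4, -4]
over    [-4, -4, -4]
rot     [-4, -4, -4]
6       [-4, -4, -4, 6]
dup     [-4, -4, -4, 6, 6]
+       [-4, -4, -4, 12]

[-4, -4, -4, 12]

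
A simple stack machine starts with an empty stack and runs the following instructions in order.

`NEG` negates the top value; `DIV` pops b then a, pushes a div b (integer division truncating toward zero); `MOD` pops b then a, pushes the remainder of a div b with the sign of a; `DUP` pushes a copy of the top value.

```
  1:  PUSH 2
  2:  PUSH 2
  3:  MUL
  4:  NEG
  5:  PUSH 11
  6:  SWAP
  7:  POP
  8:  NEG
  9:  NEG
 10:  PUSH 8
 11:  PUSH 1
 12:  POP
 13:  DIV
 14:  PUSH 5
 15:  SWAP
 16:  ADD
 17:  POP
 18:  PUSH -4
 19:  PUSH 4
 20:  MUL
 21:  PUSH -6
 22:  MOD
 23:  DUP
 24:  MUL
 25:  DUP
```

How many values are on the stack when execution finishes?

PUSH 2   [2]
PUSH 2   [2, 2]
MUL      [4]
NEG      [-4]
PUSH 11  [-4, 11]
SWAP     [11, -4]
POP      [11]
NEG      [-11]
NEG      [11]
PUSH 8   [11, 8]
PUSH 1   [11, 8, 1]
POP      [11, 8]
DIV      [1]
PUSH 5   [1, 5]
SWAP     [5, 1]
ADD      [6]
POP      []
PUSH -4  [-4]
PUSH 4   [-4, 4]
MUL      [-16]
PUSH -6  [-16, -6]
MOD      [-4]
DUP      [-4, -4]
MUL      [16]
DUP      [16, 16]

2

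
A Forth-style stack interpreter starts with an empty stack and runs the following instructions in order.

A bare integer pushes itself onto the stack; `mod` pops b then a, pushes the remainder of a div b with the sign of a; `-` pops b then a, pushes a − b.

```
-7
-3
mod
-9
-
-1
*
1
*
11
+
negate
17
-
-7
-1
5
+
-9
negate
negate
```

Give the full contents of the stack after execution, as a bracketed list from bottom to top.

[-20, -7, 4, -9]

-7     : [-7]
-3     : [-7, -3]
mod    : [-1]
-9     : [-1, -9]
-      : [8]
-1     : [8, -1]
*      : [-8]
1      : [-8, 1]
*      : [-8]
11     : [-8, 11]
+      : [3]
negate : [-3]
17     : [-3, 17]
-      : [-20]
-7     : [-20, -7]
-1     : [-20, -7, -1]
5      : [-20, -7, -1, 5]
+      : [-20, -7, 4]
-9     : [-20, -7, 4, -9]
negate : [-20, -7, 4, 9]
negate : [-20, -7, 4, -9]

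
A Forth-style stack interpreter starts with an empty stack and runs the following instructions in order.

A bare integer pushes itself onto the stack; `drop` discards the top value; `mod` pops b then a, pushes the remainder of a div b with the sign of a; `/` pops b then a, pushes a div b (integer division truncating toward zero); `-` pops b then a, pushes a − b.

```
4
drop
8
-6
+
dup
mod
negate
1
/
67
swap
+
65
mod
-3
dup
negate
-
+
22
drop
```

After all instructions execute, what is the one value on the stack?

-4

4      → 4
drop   → (empty)
8      → 8
-6     → 8 -6
+      → 2
dup    → 2 2
mod    → 0
negate → 0
1      → 0 1
/      → 0
67     → 0 67
swap   → 67 0
+      → 67
65     → 67 65
mod    → 2
-3     → 2 -3
dup    → 2 -3 -3
negate → 2 -3 3
-      → 2 -6
+      → -4
22     → -4 22
drop   → -4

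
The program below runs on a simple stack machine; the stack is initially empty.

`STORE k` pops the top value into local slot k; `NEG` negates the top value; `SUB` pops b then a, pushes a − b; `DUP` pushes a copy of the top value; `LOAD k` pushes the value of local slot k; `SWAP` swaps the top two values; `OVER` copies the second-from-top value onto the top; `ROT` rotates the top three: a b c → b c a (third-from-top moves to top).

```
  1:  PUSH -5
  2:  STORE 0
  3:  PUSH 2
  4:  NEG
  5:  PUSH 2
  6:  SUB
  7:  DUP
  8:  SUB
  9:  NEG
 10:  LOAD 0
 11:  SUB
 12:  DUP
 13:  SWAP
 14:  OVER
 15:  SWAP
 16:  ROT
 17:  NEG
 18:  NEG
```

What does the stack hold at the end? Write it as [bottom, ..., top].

[5, 5, 5]

PUSH -5 → [-5]
STORE 0 → []
PUSH 2  → [2]
NEG     → [-2]
PUSH 2  → [-2, 2]
SUB     → [-4]
DUP     → [-4, -4]
SUB     → [0]
NEG     → [0]
LOAD 0  → [0, -5]
SUB     → [5]
DUP     → [5, 5]
SWAP    → [5, 5]
OVER    → [5, 5, 5]
SWAP    → [5, 5, 5]
ROT     → [5, 5, 5]
NEG     → [5, 5, -5]
NEG     → [5, 5, 5]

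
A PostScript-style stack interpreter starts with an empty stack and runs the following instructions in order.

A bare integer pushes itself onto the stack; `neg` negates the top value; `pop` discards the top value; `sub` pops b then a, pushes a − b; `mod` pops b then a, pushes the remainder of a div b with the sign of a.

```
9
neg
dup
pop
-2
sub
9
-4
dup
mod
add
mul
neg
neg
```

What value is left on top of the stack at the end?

9   -> 9
neg -> -9
dup -> -9 -9
pop -> -9
-2  -> -9 -2
sub -> -7
9   -> -7 9
-4  -> -7 9 -4
dup -> -7 9 -4 -4
mod -> -7 9 0
add -> -7 9
mul -> -63
neg -> 63
neg -> -63

-63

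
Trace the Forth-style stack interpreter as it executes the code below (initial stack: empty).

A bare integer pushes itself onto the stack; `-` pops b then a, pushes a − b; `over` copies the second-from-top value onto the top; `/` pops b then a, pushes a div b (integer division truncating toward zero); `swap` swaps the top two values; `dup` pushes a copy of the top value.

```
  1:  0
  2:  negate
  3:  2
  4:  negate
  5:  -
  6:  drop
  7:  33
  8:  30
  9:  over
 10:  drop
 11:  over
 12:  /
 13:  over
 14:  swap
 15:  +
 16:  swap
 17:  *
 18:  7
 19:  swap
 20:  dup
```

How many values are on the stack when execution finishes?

3

0      -> 0
negate -> 0
2      -> 0 2
negate -> 0 -2
-      -> 2
drop   -> (empty)
33     -> 33
30     -> 33 30
over   -> 33 30 33
drop   -> 33 30
over   -> 33 30 33
/      -> 33 0
over   -> 33 0 33
swap   -> 33 33 0
+      -> 33 33
swap   -> 33 33
*      -> 1089
7      -> 1089 7
swap   -> 7 1089
dup    -> 7 1089 1089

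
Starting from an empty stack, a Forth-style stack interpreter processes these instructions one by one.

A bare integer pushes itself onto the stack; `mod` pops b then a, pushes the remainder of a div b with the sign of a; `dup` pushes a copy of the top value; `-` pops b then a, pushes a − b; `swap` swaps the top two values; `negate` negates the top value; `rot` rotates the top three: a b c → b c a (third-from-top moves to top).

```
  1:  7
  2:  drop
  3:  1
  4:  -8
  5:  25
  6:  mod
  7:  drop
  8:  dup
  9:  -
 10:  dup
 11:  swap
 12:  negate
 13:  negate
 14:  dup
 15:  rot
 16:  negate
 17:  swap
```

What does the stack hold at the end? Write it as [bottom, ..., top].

7      -> [7]
drop   -> []
1      -> [1]
-8     -> [1, -8]
25     -> [1, -8, 25]
mod    -> [1, -8]
drop   -> [1]
dup    -> [1, 1]
-      -> [0]
dup    -> [0, 0]
swap   -> [0, 0]
negate -> [0, 0]
negate -> [0, 0]
dup    -> [0, 0, 0]
rot    -> [0, 0, 0]
negate -> [0, 0, 0]
swap   -> [0, 0, 0]

[0, 0, 0]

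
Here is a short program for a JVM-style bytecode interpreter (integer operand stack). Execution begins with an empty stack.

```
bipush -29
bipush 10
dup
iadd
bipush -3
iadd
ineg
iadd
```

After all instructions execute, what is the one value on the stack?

-46

bipush -29 → [-29]
bipush 10  → [-29, 10]
dup        → [-29, 10, 10]
iadd       → [-29, 20]
bipush -3  → [-29, 20, -3]
iadd       → [-29, 17]
ineg       → [-29, -17]
iadd       → [-46]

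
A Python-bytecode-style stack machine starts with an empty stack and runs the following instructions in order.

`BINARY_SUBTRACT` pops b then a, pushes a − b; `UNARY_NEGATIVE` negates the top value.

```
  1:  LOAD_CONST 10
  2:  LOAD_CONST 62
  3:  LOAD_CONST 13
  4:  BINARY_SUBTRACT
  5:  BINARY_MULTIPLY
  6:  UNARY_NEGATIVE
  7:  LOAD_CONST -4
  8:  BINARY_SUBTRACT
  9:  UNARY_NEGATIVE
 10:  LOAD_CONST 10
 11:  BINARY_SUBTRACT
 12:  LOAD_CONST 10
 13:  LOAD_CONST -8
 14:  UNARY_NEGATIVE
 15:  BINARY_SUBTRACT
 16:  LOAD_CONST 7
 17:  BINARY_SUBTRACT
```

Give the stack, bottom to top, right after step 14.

LOAD_CONST 10   : 10
LOAD_CONST 62   : 10 62
LOAD_CONST 13   : 10 62 13
BINARY_SUBTRACT : 10 49
BINARY_MULTIPLY : 490
UNARY_NEGATIVE  : -490
LOAD_CONST -4   : -490 -4
BINARY_SUBTRACT : -486
UNARY_NEGATIVE  : 486
LOAD_CONST 10   : 486 10
BINARY_SUBTRACT : 476
LOAD_CONST 10   : 476 10
LOAD_CONST -8   : 476 10 -8
UNARY_NEGATIVE  : 476 10 8

[476, 10, 8]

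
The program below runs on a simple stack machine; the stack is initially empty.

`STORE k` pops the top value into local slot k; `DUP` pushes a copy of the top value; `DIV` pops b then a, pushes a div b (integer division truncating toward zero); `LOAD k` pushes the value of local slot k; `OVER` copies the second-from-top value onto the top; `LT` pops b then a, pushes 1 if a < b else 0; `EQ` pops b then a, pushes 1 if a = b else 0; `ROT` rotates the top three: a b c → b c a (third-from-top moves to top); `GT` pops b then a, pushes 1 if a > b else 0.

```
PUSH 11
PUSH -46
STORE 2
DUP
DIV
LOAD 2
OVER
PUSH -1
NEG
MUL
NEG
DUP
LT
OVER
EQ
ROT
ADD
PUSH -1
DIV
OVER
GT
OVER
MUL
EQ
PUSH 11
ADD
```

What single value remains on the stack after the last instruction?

12

PUSH 11  -> 11
PUSH -46 -> 11 -46
STORE 2  -> 11
DUP      -> 11 11
DIV      -> 1
LOAD 2   -> 1 -46
OVER     -> 1 -46 1
PUSH -1  -> 1 -46 1 -1
NEG      -> 1 -46 1 1
MUL      -> 1 -46 1
NEG      -> 1 -46 -1
DUP      -> 1 -46 -1 -1
LT       -> 1 -46 0
OVER     -> 1 -46 0 -46
EQ       -> 1 -46 0
ROT      -> -46 0 1
ADD      -> -46 1
PUSH -1  -> -46 1 -1
DIV      -> -46 -1
OVER     -> -46 -1 -46
GT       -> -46 1
OVER     -> -46 1 -46
MUL      -> -46 -46
EQ       -> 1
PUSH 11  -> 1 11
ADD      -> 12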